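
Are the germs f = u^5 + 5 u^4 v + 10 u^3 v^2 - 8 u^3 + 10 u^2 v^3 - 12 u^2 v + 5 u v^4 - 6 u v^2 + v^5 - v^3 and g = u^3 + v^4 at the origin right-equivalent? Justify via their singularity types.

No.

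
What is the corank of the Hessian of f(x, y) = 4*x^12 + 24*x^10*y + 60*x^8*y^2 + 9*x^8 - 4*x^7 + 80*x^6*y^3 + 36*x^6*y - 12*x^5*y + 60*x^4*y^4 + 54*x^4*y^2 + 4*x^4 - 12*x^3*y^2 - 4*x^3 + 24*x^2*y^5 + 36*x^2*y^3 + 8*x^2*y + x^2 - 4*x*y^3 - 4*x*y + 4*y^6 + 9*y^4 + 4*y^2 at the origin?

Hessian at 0 has rank 1.

1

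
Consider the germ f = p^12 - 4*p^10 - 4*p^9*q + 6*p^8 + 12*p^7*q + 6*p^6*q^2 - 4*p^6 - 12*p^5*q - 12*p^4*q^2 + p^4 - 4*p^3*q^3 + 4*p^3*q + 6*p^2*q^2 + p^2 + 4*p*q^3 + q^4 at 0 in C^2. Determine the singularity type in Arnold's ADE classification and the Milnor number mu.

The Hessian of f at 0 has rank 1. Corank 1: A-series; mu = 3 gives A_3.

Type A3, Milnor number mu = 3.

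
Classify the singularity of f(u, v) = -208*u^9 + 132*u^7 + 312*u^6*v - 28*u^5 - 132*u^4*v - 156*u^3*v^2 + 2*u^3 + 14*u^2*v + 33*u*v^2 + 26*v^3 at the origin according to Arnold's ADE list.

The Hessian of f at 0 has rank 0. Corank 2; j^3 = (u + 2*v)*(2*u^2 + 10*u*v + 13*v^2) splits into three distinct lines over C (the quadratic factor has nonzero discriminant), so D_4.

D4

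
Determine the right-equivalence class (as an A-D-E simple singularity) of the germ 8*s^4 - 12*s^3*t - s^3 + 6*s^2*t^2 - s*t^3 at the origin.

E7

The Hessian of f at 0 has rank 0. Corank 2; j^3 = -s^3 is a perfect cube, so E-series; the 4-jet and mu = 7 give E_7.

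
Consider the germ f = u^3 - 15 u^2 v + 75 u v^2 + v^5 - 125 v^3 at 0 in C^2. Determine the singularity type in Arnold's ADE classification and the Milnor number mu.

Type E8, Milnor number mu = 8.

The Hessian of f at 0 has rank 0. Corank 2; j^3 = (u - 5*v)^3 is a perfect cube, so E-series; the 5-jet and mu = 8 give E_8.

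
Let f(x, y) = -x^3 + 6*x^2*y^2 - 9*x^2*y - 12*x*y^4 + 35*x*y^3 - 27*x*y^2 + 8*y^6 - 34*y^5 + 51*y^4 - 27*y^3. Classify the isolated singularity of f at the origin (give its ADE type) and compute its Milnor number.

Type E_7, Milnor number mu = 7.

The Hessian of f at 0 has rank 0. Corank 2; j^3 = -(x + 3*y)^3 is a perfect cube, so E-series; the 4-jet and mu = 7 give E_7.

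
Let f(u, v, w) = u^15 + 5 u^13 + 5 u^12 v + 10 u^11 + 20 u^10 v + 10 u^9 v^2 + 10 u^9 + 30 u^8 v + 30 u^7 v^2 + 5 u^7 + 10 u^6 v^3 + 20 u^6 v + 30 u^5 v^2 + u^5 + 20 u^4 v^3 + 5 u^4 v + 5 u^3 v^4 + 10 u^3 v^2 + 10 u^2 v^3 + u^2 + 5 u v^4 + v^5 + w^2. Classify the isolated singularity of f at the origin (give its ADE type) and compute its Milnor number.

The Hessian of f at 0 is [[2, 0, 0], [0, 0, 0], [0, 0, 2]] with rank 2, so corank 1. A Groebner basis of the Jacobian ideal J(f) in C{u,v,w} is {v^4, u, w}; counting standard monomials gives mu = 4. Corank 1: A-series; mu = 4 gives A_4.

Type A_{4}, Milnor number mu = 4.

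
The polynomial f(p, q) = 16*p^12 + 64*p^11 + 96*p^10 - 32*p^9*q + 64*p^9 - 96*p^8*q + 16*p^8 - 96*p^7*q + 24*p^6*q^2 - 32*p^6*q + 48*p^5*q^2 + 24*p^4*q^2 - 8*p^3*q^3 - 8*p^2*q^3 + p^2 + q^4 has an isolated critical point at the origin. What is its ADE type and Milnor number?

Type A_3, Milnor number mu = 3.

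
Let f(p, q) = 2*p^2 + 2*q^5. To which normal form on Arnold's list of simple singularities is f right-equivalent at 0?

A4

The Hessian of f at 0 is [[4, 0], [0, 0]] with rank 1, so corank 1. A Groebner basis of the Jacobian ideal J(f) in C{p,q} is {q^4, p}; counting standard monomials gives mu = 4. Corank 1: A-series; mu = 4 gives A_4.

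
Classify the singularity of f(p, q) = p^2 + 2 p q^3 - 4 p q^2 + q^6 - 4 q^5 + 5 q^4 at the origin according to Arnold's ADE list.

The Hessian of f at 0 has rank 1. Corank 1: A-series; mu = 3 gives A_3.

A_{3}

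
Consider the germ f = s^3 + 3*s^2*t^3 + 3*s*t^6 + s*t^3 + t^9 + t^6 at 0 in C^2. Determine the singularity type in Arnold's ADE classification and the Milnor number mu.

The Hessian of f at 0 has rank 0. Corank 2; j^3 = s^3 is a perfect cube, so E-series; the 4-jet and mu = 7 give E_7.

Type E_{7}, Milnor number mu = 7.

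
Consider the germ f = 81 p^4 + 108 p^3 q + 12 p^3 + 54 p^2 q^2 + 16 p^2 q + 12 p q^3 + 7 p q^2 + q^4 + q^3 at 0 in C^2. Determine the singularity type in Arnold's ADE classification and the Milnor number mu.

Type D5, Milnor number mu = 5.

The Hessian of f at 0 is [[0, 0], [0, 0]] with rank 0, so corank 2. A Groebner basis of the Jacobian ideal J(f) in C{p,q} is {p*q^2 + 2*p*q/3 + q^2/3, -4*p*q/3 + q^3 - 2*q^2/3, p^2 + 5*p*q/6 + q^2/6}; counting standard monomials gives mu = 5. Corank 2; j^3 = (2*p + q)^2*(3*p + q) has shape L^2 M (L != M), so D-series; mu = 5 gives D_5.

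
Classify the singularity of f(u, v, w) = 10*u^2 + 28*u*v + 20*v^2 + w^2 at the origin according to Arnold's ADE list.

A_1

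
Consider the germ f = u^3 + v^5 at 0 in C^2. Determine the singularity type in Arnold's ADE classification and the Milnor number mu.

The Hessian of f at 0 is [[0, 0], [0, 0]] with rank 0, so corank 2. A Groebner basis of the Jacobian ideal J(f) in C{u,v} is {v^4, u^2}; counting standard monomials gives mu = 8. Corank 2; j^3 = u^3 is a perfect cube, so E-series; the 5-jet and mu = 8 give E_8.

Type E_{8}, Milnor number mu = 8.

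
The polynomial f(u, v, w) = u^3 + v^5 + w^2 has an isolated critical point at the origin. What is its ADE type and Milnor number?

Type E_{8}, Milnor number mu = 8.

The Hessian of f at 0 has rank 1. Corank 2; j^3 = u^3 is a perfect cube, so E-series; the 5-jet and mu = 8 give E_8.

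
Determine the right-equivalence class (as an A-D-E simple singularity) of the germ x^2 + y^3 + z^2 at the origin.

A_{2}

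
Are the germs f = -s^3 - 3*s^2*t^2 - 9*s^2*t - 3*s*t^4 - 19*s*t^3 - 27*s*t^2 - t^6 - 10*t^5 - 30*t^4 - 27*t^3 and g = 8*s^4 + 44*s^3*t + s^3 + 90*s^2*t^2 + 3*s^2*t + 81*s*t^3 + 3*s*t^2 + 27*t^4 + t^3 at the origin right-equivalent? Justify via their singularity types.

The Hessian of f at 0 has rank 0. Corank 2; j^3 = -(s + 3*t)^3 is a perfect cube, so E-series; the 4-jet and mu = 7 give E_7. The Hessian of g at 0 has rank 0. Corank 2; j^3 = (s + t)^3 is a perfect cube, so E-series; the 4-jet and mu = 7 give E_7. Both have type E_7, hence right-equivalent.

Yes.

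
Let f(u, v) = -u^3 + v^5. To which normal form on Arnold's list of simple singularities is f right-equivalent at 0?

E8

The Hessian of f at 0 has rank 0. Corank 2; j^3 = -u^3 is a perfect cube, so E-series; the 5-jet and mu = 8 give E_8.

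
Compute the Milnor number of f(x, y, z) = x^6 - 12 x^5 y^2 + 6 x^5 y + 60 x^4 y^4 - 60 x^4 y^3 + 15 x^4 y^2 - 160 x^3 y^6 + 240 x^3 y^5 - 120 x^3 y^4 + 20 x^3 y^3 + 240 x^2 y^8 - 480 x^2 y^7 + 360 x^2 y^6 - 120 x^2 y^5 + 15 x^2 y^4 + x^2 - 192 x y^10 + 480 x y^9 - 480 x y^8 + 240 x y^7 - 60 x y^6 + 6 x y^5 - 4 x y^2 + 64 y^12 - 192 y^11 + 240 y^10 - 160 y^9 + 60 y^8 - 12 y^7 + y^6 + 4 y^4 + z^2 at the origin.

The Hessian of f at 0 has rank 2. Corank 1: A-series; mu = 5 gives A_5.

5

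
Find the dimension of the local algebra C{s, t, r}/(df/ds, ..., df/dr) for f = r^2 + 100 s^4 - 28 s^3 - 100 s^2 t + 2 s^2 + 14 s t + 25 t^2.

1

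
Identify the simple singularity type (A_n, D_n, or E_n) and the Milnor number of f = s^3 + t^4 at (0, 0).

The Hessian of f at 0 is [[0, 0], [0, 0]] with rank 0, so corank 2. A Groebner basis of the Jacobian ideal J(f) in C{s,t} is {t^3, s^2}; counting standard monomials gives mu = 6. Corank 2; j^3 = s^3 is a perfect cube, so E-series; the 4-jet and mu = 6 give E_6.

Type E_{6}, Milnor number mu = 6.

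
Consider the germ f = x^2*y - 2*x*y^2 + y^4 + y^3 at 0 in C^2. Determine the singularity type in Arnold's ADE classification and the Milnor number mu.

Type D5, Milnor number mu = 5.

The Hessian of f at 0 is [[0, 0], [0, 0]] with rank 0, so corank 2. A Groebner basis of the Jacobian ideal J(f) in C{x,y} is {x^3 + x^2/4 - y^2/4, x^2/4 + y^3 - y^2/4, x*y - y^2}; counting standard monomials gives mu = 5. Corank 2; j^3 = y*(x - y)^2 has shape L^2 M (L != M), so D-series; mu = 5 gives D_5.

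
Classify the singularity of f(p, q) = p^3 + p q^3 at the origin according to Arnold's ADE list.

E7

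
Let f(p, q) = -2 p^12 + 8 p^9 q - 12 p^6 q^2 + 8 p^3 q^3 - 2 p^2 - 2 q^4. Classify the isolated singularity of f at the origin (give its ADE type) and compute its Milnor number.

The Hessian of f at 0 has rank 1. Corank 1: A-series; mu = 3 gives A_3.

Type A_{3}, Milnor number mu = 3.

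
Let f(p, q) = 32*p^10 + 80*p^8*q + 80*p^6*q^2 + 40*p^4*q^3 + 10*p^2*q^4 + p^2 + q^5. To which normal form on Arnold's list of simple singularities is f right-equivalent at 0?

The Hessian of f at 0 has rank 1. Corank 1: A-series; mu = 4 gives A_4.

A_4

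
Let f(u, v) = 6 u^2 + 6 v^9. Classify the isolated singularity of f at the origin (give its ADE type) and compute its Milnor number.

Type A8, Milnor number mu = 8.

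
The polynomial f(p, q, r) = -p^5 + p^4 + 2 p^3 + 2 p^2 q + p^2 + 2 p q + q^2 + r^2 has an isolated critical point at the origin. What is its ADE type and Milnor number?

Type A_4, Milnor number mu = 4.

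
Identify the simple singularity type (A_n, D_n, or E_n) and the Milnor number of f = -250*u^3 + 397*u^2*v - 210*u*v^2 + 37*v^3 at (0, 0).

The Hessian of f at 0 is [[0, 0], [0, 0]] with rank 0, so corank 2. A Groebner basis of the Jacobian ideal J(f) in C{u,v} is {v^3, u^2 - 33*v^2/109, u*v - 60*v^2/109}; counting standard monomials gives mu = 4. Corank 2; j^3 = -(2*u - v)*(125*u^2 - 136*u*v + 37*v^2) splits into three distinct lines over C (the quadratic factor has nonzero discriminant), so D_4.

Type D4, Milnor number mu = 4.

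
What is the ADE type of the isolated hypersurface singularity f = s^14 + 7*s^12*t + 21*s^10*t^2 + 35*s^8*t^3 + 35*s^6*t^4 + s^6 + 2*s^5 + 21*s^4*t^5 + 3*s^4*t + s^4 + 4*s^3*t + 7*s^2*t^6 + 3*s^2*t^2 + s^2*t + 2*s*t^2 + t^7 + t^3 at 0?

D8

The Hessian of f at 0 is [[0, 0], [0, 0]] with rank 0, so corank 2. A Groebner basis of the Jacobian ideal J(f) in C{s,t} is {-s^2/6 + s*t^3 - 5*s*t^2/2 + s*t/3 - 11*t^3/6 + t^2/2, s^2/2 + 7*s*t^2/2 + t^4 + 5*t^3/2 - t^2/2, s^3 - s^2/6 + 7*s*t^2/2 - 11*s*t/3 + 7*t^3/6 - 7*t^2/2, s^2*t + s*t + t^2}; counting standard monomials gives mu = 8. Corank 2; j^3 = t*(s + t)^2 has shape L^2 M (L != M), so D-series; mu = 8 gives D_8.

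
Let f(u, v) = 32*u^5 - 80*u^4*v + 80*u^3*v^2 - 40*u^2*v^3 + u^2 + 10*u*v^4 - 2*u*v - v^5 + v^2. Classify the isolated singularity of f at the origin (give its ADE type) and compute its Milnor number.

Type A_{4}, Milnor number mu = 4.

The Hessian of f at 0 is [[2, -2], [-2, 2]] with rank 1, so corank 1. A Groebner basis of the Jacobian ideal J(f) in C{u,v} is {v^4, u - v}; counting standard monomials gives mu = 4. Corank 1: A-series; mu = 4 gives A_4.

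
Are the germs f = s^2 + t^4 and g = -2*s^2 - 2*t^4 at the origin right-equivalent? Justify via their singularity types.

The Hessian of f at 0 has rank 1. Corank 1: A-series; mu = 3 gives A_3. The Hessian of g at 0 has rank 1. Corank 1: A-series; mu = 3 gives A_3. Both have type A_3, hence right-equivalent.

Yes.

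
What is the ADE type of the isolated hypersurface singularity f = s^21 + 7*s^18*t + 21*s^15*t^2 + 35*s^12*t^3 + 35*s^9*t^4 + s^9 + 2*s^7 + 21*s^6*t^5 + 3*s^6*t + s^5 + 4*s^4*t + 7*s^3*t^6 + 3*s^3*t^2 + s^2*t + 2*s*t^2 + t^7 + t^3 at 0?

D_8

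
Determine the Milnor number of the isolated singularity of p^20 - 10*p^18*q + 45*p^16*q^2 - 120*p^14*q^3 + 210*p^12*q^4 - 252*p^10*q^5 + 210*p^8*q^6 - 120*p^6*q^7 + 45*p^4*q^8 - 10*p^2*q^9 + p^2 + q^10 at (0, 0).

9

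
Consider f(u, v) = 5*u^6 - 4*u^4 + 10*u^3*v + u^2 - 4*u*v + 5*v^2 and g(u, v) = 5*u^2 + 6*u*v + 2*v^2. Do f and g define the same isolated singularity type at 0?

Yes.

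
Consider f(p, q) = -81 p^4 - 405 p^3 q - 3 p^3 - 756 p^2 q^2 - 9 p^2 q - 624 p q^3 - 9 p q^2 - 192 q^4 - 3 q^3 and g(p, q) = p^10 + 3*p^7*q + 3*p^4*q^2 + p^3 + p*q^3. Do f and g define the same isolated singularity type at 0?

Yes.

The Hessian of f at 0 has rank 0. Corank 2; j^3 = -3*(p + q)^3 is a perfect cube, so E-series; the 4-jet and mu = 7 give E_7. The Hessian of g at 0 has rank 0. Corank 2; j^3 = p^3 is a perfect cube, so E-series; the 4-jet and mu = 7 give E_7. Both have type E_7, hence right-equivalent.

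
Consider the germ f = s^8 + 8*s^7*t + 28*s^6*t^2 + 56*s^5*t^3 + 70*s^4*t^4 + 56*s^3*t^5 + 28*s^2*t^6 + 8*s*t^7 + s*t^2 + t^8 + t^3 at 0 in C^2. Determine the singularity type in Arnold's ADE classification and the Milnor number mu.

Type D9, Milnor number mu = 9.

The Hessian of f at 0 has rank 0. Corank 2; j^3 = t^2*(s + t) has shape L^2 M (L != M), so D-series; mu = 9 gives D_9.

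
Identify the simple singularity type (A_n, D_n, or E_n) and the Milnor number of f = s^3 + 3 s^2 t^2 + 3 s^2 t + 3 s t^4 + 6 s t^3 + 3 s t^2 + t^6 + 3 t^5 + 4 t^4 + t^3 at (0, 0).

Type E_{6}, Milnor number mu = 6.

The Hessian of f at 0 has rank 0. Corank 2; j^3 = (s + t)^3 is a perfect cube, so E-series; the 4-jet and mu = 6 give E_6.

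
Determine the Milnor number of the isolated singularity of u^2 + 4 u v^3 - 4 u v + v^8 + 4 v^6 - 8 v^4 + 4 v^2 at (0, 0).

7

The Hessian of f at 0 is [[2, -4], [-4, 8]] with rank 1, so corank 1. A Groebner basis of the Jacobian ideal J(f) in C{u,v} is {u^3 - 12*u*v^2 - 8*u + 16*v, u^2*v - 4*u*v^2 - 2*u + 4*v, u/2 + v^3 - v}; counting standard monomials gives mu = 7. Corank 1: A-series; mu = 7 gives A_7.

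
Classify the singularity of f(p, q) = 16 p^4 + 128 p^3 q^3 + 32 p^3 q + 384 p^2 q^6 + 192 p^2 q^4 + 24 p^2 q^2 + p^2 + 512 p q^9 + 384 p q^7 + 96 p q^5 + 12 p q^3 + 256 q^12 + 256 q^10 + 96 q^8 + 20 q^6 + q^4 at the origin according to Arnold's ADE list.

The Hessian of f at 0 has rank 1. Corank 1: A-series; mu = 3 gives A_3.

A_{3}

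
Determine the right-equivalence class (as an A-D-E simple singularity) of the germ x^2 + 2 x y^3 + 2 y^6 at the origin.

The Hessian of f at 0 has rank 1. Corank 1: A-series; mu = 5 gives A_5.

A5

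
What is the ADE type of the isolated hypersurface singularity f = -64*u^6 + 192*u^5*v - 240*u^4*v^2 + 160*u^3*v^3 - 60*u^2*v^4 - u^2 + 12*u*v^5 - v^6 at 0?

The Hessian of f at 0 is [[-2, 0], [0, 0]] with rank 1, so corank 1. A Groebner basis of the Jacobian ideal J(f) in C{u,v} is {v^5, u}; counting standard monomials gives mu = 5. Corank 1: A-series; mu = 5 gives A_5.

A_{5}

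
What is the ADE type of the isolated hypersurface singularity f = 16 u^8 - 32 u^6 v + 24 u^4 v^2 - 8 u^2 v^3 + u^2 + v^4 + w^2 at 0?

A3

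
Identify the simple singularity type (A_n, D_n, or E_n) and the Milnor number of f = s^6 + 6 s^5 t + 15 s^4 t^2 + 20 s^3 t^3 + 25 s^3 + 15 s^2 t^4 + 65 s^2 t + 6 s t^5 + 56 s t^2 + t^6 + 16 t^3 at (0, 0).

The Hessian of f at 0 has rank 0. Corank 2; j^3 = (s + t)*(5*s + 4*t)^2 has shape L^2 M (L != M), so D-series; mu = 7 gives D_7.

Type D_7, Milnor number mu = 7.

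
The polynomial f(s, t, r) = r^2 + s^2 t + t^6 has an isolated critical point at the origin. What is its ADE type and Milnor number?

Type D_{7}, Milnor number mu = 7.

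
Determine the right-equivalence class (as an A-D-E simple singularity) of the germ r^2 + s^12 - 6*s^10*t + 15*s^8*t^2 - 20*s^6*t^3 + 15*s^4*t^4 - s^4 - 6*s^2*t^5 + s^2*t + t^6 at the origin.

D_{7}

The Hessian of f at 0 has rank 1. Corank 2; j^3 = s^2*t has shape L^2 M (L != M), so D-series; mu = 7 gives D_7.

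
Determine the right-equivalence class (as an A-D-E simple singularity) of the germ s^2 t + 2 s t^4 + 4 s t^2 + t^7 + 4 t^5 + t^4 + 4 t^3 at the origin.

D_{5}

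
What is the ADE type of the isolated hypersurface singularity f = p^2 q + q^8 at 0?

The Hessian of f at 0 is [[0, 0], [0, 0]] with rank 0, so corank 2. A Groebner basis of the Jacobian ideal J(f) in C{p,q} is {p^2/8 + q^7, p^3, p*q}; counting standard monomials gives mu = 9. Corank 2; j^3 = p^2*q has shape L^2 M (L != M), so D-series; mu = 9 gives D_9.

D9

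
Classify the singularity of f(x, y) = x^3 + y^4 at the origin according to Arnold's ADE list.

E_{6}

The Hessian of f at 0 has rank 0. Corank 2; j^3 = x^3 is a perfect cube, so E-series; the 4-jet and mu = 6 give E_6.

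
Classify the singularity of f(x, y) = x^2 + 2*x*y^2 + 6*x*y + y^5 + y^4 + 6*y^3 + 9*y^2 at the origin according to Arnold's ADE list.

The Hessian of f at 0 has rank 1. Corank 1: A-series; mu = 4 gives A_4.

A4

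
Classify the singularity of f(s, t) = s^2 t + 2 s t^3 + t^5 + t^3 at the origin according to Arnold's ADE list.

D4

The Hessian of f at 0 has rank 0. Corank 2; j^3 = t*(s^2 + t^2) splits into three distinct lines over C (the quadratic factor has nonzero discriminant), so D_4.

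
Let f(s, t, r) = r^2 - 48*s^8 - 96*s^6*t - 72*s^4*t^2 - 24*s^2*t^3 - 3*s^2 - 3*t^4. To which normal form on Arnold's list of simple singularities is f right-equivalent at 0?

A_{3}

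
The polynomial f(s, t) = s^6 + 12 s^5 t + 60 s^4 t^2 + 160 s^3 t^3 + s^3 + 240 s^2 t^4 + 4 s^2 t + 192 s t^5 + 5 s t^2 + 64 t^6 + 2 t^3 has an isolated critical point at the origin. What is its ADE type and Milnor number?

Type D_{7}, Milnor number mu = 7.

The Hessian of f at 0 is [[0, 0], [0, 0]] with rank 0, so corank 2. A Groebner basis of the Jacobian ideal J(f) in C{s,t} is {-s*t/6 + t^5 - t^2/6, s*t^2 + t^3, s^2 + 3*s*t + 2*t^2}; counting standard monomials gives mu = 7. Corank 2; j^3 = (s + t)^2*(s + 2*t) has shape L^2 M (L != M), so D-series; mu = 7 gives D_7.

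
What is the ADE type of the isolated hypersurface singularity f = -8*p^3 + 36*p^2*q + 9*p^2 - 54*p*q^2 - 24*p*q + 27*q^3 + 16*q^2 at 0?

A2

The Hessian of f at 0 is [[18, -24], [-24, 32]] with rank 1, so corank 1. A Groebner basis of the Jacobian ideal J(f) in C{p,q} is {q^2, p - 4*q/3}; counting standard monomials gives mu = 2. Corank 1: A-series; mu = 2 gives A_2.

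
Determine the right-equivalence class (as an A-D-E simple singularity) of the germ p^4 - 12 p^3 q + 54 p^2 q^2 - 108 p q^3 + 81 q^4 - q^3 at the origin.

E6

The Hessian of f at 0 has rank 0. Corank 2; j^3 = -q^3 is a perfect cube, so E-series; the 4-jet and mu = 6 give E_6.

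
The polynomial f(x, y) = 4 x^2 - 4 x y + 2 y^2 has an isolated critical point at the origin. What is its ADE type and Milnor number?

Type A_{1}, Milnor number mu = 1.

The Hessian of f at 0 is [[8, -4], [-4, 4]] with rank 2, so corank 0. A Groebner basis of the Jacobian ideal J(f) in C{x,y} is {x, y}; counting standard monomials gives mu = 1. Corank 0: nondegenerate Morse point, so A_1.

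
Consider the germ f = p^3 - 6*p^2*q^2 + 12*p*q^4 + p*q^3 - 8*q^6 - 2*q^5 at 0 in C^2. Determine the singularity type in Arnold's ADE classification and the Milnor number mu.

The Hessian of f at 0 has rank 0. Corank 2; j^3 = p^3 is a perfect cube, so E-series; the 4-jet and mu = 7 give E_7.

Type E_7, Milnor number mu = 7.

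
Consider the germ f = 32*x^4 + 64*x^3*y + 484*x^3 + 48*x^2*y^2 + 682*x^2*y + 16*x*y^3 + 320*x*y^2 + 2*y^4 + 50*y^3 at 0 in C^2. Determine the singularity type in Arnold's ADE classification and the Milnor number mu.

Type D_{5}, Milnor number mu = 5.

The Hessian of f at 0 has rank 0. Corank 2; j^3 = 2*(2*x + y)*(11*x + 5*y)^2 has shape L^2 M (L != M), so D-series; mu = 5 gives D_5.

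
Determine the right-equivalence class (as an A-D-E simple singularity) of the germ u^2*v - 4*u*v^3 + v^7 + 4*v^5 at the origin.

The Hessian of f at 0 is [[0, 0], [0, 0]] with rank 0, so corank 2. A Groebner basis of the Jacobian ideal J(f) in C{u,v} is {u^2*v^2 + 4*u^2/7 - 8*u*v^2/7, u^3 + 8*u^2/7 - 16*u*v^2/7, -u*v/2 + v^3}; counting standard monomials gives mu = 8. Corank 2; j^3 = u^2*v has shape L^2 M (L != M), so D-series; mu = 8 gives D_8.

D_{8}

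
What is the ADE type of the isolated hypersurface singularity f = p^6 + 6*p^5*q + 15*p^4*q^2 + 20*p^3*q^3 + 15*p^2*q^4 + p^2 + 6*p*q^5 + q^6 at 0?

The Hessian of f at 0 has rank 1. Corank 1: A-series; mu = 5 gives A_5.

A_5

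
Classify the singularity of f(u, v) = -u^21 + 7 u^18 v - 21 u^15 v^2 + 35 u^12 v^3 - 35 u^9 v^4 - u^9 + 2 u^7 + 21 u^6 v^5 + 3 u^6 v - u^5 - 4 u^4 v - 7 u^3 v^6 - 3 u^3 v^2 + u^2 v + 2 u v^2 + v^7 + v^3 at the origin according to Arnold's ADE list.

D8

The Hessian of f at 0 has rank 0. Corank 2; j^3 = v*(u + v)^2 has shape L^2 M (L != M), so D-series; mu = 8 gives D_8.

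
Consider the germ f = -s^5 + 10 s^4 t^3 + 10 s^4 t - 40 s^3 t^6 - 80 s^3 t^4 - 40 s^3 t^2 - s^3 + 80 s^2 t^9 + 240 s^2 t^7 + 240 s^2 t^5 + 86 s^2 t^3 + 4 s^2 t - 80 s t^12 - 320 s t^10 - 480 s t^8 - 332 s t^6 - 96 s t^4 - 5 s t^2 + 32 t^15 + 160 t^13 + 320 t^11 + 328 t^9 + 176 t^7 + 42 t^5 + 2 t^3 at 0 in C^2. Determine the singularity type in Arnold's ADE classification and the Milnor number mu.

Type D_{6}, Milnor number mu = 6.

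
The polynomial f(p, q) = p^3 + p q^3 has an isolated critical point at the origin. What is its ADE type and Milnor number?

Type E7, Milnor number mu = 7.

The Hessian of f at 0 has rank 0. Corank 2; j^3 = p^3 is a perfect cube, so E-series; the 4-jet and mu = 7 give E_7.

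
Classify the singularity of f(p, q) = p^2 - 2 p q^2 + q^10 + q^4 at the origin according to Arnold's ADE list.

A_{9}

The Hessian of f at 0 is [[2, 0], [0, 0]] with rank 1, so corank 1. A Groebner basis of the Jacobian ideal J(f) in C{p,q} is {p^5, p^4*q, -p + q^2}; counting standard monomials gives mu = 9. Corank 1: A-series; mu = 9 gives A_9.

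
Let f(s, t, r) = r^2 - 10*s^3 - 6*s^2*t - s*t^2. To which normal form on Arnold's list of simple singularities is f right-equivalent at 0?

D_4

The Hessian of f at 0 has rank 1. Corank 2; j^3 = -s*(10*s^2 + 6*s*t + t^2) splits into three distinct lines over C (the quadratic factor has nonzero discriminant), so D_4.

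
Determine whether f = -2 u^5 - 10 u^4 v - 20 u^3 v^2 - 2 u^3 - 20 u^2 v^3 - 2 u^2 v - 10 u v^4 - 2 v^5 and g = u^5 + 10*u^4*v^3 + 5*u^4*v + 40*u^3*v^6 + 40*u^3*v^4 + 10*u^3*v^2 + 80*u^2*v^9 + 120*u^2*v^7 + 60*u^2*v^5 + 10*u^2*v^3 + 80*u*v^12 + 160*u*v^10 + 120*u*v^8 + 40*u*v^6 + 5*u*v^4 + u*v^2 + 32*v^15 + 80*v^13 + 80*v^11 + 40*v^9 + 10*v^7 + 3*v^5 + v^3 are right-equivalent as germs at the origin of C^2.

Yes.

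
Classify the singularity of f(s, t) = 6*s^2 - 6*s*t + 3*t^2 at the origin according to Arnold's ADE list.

A_{1}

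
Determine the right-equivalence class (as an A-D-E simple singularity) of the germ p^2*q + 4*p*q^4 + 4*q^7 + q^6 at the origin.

D_{7}

The Hessian of f at 0 has rank 0. Corank 2; j^3 = p^2*q has shape L^2 M (L != M), so D-series; mu = 7 gives D_7.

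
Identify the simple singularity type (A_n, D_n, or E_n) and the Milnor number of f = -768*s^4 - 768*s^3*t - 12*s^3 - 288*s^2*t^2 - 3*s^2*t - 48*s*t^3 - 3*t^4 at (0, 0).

Type D_{5}, Milnor number mu = 5.

The Hessian of f at 0 has rank 0. Corank 2; j^3 = -3*s^2*(4*s + t) has shape L^2 M (L != M), so D-series; mu = 5 gives D_5.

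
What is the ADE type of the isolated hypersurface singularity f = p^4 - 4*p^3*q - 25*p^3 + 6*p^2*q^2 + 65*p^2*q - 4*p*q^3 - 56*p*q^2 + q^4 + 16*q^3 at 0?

The Hessian of f at 0 has rank 0. Corank 2; j^3 = -(p - q)*(5*p - 4*q)^2 has shape L^2 M (L != M), so D-series; mu = 5 gives D_5.

D_5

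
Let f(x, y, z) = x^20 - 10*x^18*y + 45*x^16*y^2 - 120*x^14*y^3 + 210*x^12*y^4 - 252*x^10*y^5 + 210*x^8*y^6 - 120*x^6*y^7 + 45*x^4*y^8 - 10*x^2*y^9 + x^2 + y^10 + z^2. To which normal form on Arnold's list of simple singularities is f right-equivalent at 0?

The Hessian of f at 0 is [[2, 0, 0], [0, 0, 0], [0, 0, 2]] with rank 2, so corank 1. A Groebner basis of the Jacobian ideal J(f) in C{x,y,z} is {y^9, x, z}; counting standard monomials gives mu = 9. Corank 1: A-series; mu = 9 gives A_9.

A_{9}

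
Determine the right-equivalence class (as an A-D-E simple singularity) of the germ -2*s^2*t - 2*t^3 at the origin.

D_{4}

The Hessian of f at 0 has rank 0. Corank 2; j^3 = -2*t*(s^2 + t^2) splits into three distinct lines over C (the quadratic factor has nonzero discriminant), so D_4.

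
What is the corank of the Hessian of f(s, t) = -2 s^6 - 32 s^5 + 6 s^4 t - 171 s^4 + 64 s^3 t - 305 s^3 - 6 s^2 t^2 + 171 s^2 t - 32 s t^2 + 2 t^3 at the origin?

The Hessian at 0 is [[0, 0], [0, 0]] of rank 0; hence corank 2.

2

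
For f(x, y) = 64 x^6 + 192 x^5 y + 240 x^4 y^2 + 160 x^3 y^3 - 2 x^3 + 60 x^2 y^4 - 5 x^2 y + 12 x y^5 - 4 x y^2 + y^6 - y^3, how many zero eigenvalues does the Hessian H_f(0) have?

The Hessian at 0 is [[0, 0], [0, 0]] of rank 0; hence corank 2.

2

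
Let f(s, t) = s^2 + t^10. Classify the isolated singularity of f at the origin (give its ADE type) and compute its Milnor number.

Type A_{9}, Milnor number mu = 9.

The Hessian of f at 0 has rank 1. Corank 1: A-series; mu = 9 gives A_9.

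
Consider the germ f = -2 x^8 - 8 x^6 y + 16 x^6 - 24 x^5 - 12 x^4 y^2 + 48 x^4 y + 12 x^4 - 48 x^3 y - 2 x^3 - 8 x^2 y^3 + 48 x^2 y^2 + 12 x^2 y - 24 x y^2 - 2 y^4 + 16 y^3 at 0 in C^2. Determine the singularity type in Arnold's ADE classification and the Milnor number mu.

Type E6, Milnor number mu = 6.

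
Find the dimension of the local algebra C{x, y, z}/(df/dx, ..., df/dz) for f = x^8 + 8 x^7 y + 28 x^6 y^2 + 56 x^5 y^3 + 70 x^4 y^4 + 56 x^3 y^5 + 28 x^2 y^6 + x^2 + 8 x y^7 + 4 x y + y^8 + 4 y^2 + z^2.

The Hessian of f at 0 is [[2, 4, 0], [4, 8, 0], [0, 0, 2]] with rank 2, so corank 1. A Groebner basis of the Jacobian ideal J(f) in C{x,y,z} is {y^7, x + 2*y, z}; counting standard monomials gives mu = 7. Corank 1: A-series; mu = 7 gives A_7.

7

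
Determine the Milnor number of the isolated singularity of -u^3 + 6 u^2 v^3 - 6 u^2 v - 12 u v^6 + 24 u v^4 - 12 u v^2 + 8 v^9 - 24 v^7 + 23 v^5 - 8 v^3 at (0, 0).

8

The Hessian of f at 0 has rank 0. Corank 2; j^3 = -(u + 2*v)^3 is a perfect cube, so E-series; the 5-jet and mu = 8 give E_8.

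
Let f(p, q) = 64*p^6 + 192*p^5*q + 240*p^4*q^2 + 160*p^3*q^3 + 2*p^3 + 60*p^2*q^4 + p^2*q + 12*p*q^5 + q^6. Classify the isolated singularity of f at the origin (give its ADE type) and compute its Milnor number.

The Hessian of f at 0 is [[0, 0], [0, 0]] with rank 0, so corank 2. A Groebner basis of the Jacobian ideal J(f) in C{p,q} is {-p*q/12 + q^5, p*q^2, p^2 + p*q/2}; counting standard monomials gives mu = 7. Corank 2; j^3 = p^2*(2*p + q) has shape L^2 M (L != M), so D-series; mu = 7 gives D_7.

Type D_{7}, Milnor number mu = 7.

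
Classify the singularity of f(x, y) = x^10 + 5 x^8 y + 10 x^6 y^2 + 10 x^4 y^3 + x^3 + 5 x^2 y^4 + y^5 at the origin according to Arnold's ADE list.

The Hessian of f at 0 is [[0, 0], [0, 0]] with rank 0, so corank 2. A Groebner basis of the Jacobian ideal J(f) in C{x,y} is {y^4, x^2}; counting standard monomials gives mu = 8. Corank 2; j^3 = x^3 is a perfect cube, so E-series; the 5-jet and mu = 8 give E_8.

E_{8}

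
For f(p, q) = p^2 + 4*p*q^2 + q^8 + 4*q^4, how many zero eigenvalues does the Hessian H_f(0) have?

1

Hessian at 0 has rank 1.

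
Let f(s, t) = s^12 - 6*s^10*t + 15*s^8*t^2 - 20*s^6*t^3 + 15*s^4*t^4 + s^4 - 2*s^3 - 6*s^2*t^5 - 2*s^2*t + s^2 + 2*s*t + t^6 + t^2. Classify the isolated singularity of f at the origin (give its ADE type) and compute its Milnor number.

Type A_5, Milnor number mu = 5.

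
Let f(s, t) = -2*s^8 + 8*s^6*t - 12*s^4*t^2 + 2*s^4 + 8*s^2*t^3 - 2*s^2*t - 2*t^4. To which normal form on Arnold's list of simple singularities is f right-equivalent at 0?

D5

The Hessian of f at 0 has rank 0. Corank 2; j^3 = -2*s^2*t has shape L^2 M (L != M), so D-series; mu = 5 gives D_5.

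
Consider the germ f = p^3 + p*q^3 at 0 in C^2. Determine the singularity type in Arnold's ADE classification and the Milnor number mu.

Type E_7, Milnor number mu = 7.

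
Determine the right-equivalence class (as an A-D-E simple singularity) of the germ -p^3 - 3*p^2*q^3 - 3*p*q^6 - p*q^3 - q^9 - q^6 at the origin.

The Hessian of f at 0 is [[0, 0], [0, 0]] with rank 0, so corank 2. A Groebner basis of the Jacobian ideal J(f) in C{p,q} is {p^3, p*q^2, 3*p^2 + q^3}; counting standard monomials gives mu = 7. Corank 2; j^3 = -p^3 is a perfect cube, so E-series; the 4-jet and mu = 7 give E_7.

E_{7}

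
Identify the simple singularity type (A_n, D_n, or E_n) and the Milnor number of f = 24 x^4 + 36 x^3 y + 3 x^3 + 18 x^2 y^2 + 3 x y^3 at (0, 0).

Type E_{7}, Milnor number mu = 7.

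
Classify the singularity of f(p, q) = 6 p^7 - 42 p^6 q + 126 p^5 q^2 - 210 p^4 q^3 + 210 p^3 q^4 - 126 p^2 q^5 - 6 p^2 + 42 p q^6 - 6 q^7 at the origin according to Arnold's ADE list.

A6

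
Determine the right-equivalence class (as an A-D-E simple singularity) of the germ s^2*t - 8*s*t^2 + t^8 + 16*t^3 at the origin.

The Hessian of f at 0 has rank 0. Corank 2; j^3 = t*(s - 4*t)^2 has shape L^2 M (L != M), so D-series; mu = 9 gives D_9.

D_9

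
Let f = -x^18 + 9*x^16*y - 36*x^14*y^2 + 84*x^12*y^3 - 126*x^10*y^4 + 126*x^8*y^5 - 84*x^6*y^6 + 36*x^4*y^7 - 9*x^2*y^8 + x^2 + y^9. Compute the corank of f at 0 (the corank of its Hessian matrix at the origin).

The Hessian at 0 is [[2, 0], [0, 0]] of rank 1; hence corank 1.

1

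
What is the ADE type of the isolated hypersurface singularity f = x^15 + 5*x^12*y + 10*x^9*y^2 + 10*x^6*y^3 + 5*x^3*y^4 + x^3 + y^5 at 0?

The Hessian of f at 0 has rank 0. Corank 2; j^3 = x^3 is a perfect cube, so E-series; the 5-jet and mu = 8 give E_8.

E8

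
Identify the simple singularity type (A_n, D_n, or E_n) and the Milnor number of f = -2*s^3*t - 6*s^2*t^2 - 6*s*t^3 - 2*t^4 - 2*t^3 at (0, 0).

The Hessian of f at 0 is [[0, 0], [0, 0]] with rank 0, so corank 2. A Groebner basis of the Jacobian ideal J(f) in C{s,t} is {s^3 - 3*s*t^2 + 3*t^2, s^2*t + 2*s*t^2, t^3}; counting standard monomials gives mu = 7. Corank 2; j^3 = -2*t^3 is a perfect cube, so E-series; the 4-jet and mu = 7 give E_7.

Type E7, Milnor number mu = 7.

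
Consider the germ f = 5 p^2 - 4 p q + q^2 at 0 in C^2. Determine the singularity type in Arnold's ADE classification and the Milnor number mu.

Type A1, Milnor number mu = 1.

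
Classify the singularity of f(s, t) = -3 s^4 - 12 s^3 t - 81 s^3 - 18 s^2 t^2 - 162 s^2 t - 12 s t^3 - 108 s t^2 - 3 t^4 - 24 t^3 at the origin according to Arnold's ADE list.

E_6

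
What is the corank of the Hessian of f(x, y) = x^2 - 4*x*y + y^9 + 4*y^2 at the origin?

1

Hessian at 0 has rank 1.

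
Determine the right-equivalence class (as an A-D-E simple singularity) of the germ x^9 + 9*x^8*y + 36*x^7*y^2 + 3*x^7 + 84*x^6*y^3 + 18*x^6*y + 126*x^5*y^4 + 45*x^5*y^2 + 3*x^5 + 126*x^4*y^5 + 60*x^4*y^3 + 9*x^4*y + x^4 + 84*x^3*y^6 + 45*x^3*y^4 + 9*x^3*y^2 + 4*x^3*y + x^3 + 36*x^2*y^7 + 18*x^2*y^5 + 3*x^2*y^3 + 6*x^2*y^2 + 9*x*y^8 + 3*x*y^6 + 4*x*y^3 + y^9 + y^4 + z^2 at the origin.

E_{6}

The Hessian of f at 0 has rank 1. Corank 2; j^3 = x^3 is a perfect cube, so E-series; the 4-jet and mu = 6 give E_6.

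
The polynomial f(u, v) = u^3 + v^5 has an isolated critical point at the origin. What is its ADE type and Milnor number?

The Hessian of f at 0 has rank 0. Corank 2; j^3 = u^3 is a perfect cube, so E-series; the 5-jet and mu = 8 give E_8.

Type E_8, Milnor number mu = 8.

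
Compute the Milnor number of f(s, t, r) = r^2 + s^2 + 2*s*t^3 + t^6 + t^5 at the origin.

4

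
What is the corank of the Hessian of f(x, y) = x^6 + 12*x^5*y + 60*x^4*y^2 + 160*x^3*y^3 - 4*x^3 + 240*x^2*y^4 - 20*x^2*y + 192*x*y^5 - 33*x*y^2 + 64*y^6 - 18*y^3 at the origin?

The Hessian at 0 is [[0, 0], [0, 0]] of rank 0; hence corank 2.

2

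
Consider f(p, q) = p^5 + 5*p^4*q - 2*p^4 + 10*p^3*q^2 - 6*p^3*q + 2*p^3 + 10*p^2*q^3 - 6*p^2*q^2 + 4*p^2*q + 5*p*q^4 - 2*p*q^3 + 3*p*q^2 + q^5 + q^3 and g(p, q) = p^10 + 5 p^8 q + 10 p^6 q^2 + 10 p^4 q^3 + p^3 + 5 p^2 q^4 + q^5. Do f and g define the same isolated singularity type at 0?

The Hessian of f at 0 is [[0, 0], [0, 0]] with rank 0, so corank 2. A Groebner basis of the Jacobian ideal J(f) in C{p,q} is {q^3, p^2 - 3*q^2/2, p*q + 3*q^2/2}; counting standard monomials gives mu = 4. Corank 2; j^3 = (p + q)*(2*p^2 + 2*p*q + q^2) splits into three distinct lines over C (the quadratic factor has nonzero discriminant), so D_4. The Hessian of g at 0 is [[0, 0], [0, 0]] with rank 0, so corank 2. A Groebner basis of the Jacobian ideal J(g) in C{p,q} is {q^4, p^2}; counting standard monomials gives mu = 8. Corank 2; j^3 = p^3 is a perfect cube, so E-series; the 5-jet and mu = 8 give E_8. f is D_4 but g is E_8, hence not right-equivalent.

No.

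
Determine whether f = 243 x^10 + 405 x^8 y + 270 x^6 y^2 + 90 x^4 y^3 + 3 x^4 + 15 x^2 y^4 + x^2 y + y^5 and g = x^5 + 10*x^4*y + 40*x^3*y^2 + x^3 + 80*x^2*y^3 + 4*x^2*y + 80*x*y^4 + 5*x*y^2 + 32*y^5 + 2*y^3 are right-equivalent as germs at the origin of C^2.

The Hessian of f at 0 has rank 0. Corank 2; j^3 = x^2*y has shape L^2 M (L != M), so D-series; mu = 6 gives D_6. The Hessian of g at 0 has rank 0. Corank 2; j^3 = (x + y)^2*(x + 2*y) has shape L^2 M (L != M), so D-series; mu = 6 gives D_6. Both have type D_6, hence right-equivalent.

Yes.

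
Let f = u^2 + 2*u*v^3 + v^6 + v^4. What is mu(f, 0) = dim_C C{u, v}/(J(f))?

The Hessian of f at 0 has rank 1. Corank 1: A-series; mu = 3 gives A_3.

3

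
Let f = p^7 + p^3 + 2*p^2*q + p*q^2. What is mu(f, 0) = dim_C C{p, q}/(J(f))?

8

The Hessian of f at 0 is [[0, 0], [0, 0]] with rank 0, so corank 2. A Groebner basis of the Jacobian ideal J(f) in C{p,q} is {p*q/7 + q^6 + q^2/7, p*q^2 + q^3, p^2 + p*q}; counting standard monomials gives mu = 8. Corank 2; j^3 = p*(p + q)^2 has shape L^2 M (L != M), so D-series; mu = 8 gives D_8.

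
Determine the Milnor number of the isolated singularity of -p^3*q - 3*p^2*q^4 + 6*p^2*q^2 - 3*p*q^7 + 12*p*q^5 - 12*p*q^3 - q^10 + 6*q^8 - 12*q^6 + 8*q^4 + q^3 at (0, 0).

7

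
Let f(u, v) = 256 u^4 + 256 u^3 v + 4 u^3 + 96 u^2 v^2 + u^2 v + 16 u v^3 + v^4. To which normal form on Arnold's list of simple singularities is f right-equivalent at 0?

D_{5}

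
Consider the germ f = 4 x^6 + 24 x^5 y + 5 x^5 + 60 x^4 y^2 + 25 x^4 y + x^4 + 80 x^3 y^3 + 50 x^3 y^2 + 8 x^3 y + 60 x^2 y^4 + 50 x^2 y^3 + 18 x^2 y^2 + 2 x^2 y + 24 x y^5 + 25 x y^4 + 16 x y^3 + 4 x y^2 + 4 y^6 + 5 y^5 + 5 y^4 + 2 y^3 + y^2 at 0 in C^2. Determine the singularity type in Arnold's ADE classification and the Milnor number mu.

Type A_4, Milnor number mu = 4.

The Hessian of f at 0 has rank 1. Corank 1: A-series; mu = 4 gives A_4.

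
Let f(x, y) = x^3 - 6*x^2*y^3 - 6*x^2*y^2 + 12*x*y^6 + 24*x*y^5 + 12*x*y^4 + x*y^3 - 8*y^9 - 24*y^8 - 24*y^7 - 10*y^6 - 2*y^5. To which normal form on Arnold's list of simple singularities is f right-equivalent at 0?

The Hessian of f at 0 has rank 0. Corank 2; j^3 = x^3 is a perfect cube, so E-series; the 4-jet and mu = 7 give E_7.

E_7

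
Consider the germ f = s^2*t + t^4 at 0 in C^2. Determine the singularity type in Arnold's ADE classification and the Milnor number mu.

Type D_{5}, Milnor number mu = 5.

The Hessian of f at 0 has rank 0. Corank 2; j^3 = s^2*t has shape L^2 M (L != M), so D-series; mu = 5 gives D_5.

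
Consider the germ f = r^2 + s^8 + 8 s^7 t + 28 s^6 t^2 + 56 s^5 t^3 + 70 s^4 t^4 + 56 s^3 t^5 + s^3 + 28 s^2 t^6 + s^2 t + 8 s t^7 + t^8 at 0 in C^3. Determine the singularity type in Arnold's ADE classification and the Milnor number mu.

Type D_{9}, Milnor number mu = 9.

The Hessian of f at 0 has rank 1. Corank 2; j^3 = s^2*(s + t) has shape L^2 M (L != M), so D-series; mu = 9 gives D_9.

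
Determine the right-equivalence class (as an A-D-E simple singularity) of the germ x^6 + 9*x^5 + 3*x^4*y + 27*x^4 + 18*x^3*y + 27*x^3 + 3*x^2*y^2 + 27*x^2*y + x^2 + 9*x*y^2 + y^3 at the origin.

A2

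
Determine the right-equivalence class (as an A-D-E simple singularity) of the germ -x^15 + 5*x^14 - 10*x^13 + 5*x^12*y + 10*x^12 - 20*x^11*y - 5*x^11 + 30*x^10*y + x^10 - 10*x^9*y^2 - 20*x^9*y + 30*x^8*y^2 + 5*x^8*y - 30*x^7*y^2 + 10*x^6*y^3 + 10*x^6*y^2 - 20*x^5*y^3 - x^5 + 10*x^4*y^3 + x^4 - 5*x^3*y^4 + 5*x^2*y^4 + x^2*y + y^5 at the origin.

D6

The Hessian of f at 0 is [[0, 0], [0, 0]] with rank 0, so corank 2. A Groebner basis of the Jacobian ideal J(f) in C{x,y} is {x^2/5 + y^4, x^3, x*y}; counting standard monomials gives mu = 6. Corank 2; j^3 = x^2*y has shape L^2 M (L != M), so D-series; mu = 6 gives D_6.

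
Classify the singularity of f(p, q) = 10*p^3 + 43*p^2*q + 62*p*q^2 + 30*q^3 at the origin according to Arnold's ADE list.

The Hessian of f at 0 has rank 0. Corank 2; j^3 = (2*p + 3*q)*(5*p^2 + 14*p*q + 10*q^2) splits into three distinct lines over C (the quadratic factor has nonzero discriminant), so D_4.

D4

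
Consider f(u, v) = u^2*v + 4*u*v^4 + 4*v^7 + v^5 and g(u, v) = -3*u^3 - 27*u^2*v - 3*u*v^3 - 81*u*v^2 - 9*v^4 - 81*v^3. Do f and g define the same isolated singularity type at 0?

No.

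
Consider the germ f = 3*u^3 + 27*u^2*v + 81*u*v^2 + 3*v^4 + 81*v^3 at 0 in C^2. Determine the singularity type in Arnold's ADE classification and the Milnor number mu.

Type E_6, Milnor number mu = 6.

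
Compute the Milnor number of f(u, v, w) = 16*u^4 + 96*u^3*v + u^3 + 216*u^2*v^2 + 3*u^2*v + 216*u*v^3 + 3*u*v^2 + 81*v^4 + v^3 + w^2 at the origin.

6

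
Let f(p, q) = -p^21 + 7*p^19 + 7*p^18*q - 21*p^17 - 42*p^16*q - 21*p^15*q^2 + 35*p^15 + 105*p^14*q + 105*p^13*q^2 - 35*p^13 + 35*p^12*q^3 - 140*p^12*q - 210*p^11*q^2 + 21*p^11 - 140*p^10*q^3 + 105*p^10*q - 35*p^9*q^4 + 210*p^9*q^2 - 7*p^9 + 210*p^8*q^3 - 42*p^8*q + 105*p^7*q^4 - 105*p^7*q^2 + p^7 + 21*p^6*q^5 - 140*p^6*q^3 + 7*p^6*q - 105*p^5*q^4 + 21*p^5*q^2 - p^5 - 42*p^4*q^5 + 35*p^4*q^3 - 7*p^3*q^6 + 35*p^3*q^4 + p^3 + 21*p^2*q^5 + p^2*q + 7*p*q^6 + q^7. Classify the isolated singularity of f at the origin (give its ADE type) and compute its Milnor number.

The Hessian of f at 0 has rank 0. Corank 2; j^3 = p^2*(p + q) has shape L^2 M (L != M), so D-series; mu = 8 gives D_8.

Type D_{8}, Milnor number mu = 8.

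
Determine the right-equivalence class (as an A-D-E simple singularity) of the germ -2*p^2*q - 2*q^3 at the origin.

The Hessian of f at 0 has rank 0. Corank 2; j^3 = -2*q*(p^2 + q^2) splits into three distinct lines over C (the quadratic factor has nonzero discriminant), so D_4.

D_{4}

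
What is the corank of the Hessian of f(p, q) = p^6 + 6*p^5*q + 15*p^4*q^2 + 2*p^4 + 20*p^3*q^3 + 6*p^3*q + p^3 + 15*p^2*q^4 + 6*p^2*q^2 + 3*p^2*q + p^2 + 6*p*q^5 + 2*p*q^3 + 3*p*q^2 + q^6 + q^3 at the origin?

The Hessian at 0 is [[2, 0], [0, 0]] of rank 1; hence corank 1.

1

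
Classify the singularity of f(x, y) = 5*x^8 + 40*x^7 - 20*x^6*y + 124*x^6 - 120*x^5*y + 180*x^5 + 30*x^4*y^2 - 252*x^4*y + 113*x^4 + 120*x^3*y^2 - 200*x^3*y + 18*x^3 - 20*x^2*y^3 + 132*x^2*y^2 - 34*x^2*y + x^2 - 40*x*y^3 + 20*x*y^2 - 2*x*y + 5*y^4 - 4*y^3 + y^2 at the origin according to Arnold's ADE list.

A3

The Hessian of f at 0 has rank 1. Corank 1: A-series; mu = 3 gives A_3.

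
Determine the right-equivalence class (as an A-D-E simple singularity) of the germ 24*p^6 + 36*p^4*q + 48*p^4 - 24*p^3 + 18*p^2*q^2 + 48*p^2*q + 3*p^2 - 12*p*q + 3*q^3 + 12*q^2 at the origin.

A_2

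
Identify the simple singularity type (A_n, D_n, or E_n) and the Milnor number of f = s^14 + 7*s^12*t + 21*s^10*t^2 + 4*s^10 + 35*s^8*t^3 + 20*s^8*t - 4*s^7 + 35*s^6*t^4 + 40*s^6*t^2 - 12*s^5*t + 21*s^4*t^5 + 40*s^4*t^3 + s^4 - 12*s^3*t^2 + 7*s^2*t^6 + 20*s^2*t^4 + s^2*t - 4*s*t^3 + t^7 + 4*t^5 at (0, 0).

The Hessian of f at 0 has rank 0. Corank 2; j^3 = s^2*t has shape L^2 M (L != M), so D-series; mu = 8 gives D_8.

Type D_{8}, Milnor number mu = 8.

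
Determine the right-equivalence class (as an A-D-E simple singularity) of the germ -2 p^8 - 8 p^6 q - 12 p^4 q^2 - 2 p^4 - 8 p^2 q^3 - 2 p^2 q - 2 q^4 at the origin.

D5

The Hessian of f at 0 has rank 0. Corank 2; j^3 = -2*p^2*q has shape L^2 M (L != M), so D-series; mu = 5 gives D_5.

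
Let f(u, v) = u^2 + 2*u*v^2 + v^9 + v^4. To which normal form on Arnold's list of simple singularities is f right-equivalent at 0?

A_{8}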